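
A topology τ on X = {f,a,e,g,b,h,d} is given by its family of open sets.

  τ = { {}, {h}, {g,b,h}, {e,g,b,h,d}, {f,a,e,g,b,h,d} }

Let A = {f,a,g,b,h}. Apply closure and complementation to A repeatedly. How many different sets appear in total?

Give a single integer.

closure: X∖int(X∖A) = X∖{} = {f,a,e,g,b,h,d}
Let k=closure and c=complement:
  1. A     = {f,a,g,b,h}
  2. kA    = {f,a,e,g,b,h,d}
  3. cA    = {e,d}
  4. ckA   = {}
  5. kcA   = {f,a,e,d}
  6. ckcA  = {g,b,h}
— saturated at 6

6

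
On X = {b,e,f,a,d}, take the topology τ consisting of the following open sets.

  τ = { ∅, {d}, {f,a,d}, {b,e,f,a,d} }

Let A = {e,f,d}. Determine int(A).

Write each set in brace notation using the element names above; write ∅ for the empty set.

{d}

interior: largest open inside A is {d} (from ∅, {d})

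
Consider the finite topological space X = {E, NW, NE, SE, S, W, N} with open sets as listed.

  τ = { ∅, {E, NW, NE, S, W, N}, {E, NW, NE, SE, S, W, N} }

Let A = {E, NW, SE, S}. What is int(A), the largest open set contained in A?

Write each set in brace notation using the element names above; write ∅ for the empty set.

U open, U⊆A: ∅. int(A) = ⋃ = ∅

∅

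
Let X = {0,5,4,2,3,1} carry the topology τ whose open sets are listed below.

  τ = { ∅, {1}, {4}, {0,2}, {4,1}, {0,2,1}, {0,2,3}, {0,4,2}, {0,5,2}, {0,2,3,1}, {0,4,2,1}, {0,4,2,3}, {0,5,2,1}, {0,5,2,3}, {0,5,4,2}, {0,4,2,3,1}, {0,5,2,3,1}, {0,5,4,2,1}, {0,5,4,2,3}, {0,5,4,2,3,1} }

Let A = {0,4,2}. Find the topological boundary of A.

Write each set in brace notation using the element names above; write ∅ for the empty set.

U open, U⊆A: ∅, {4}, {0,2}, {0,4,2}. int(A) = ⋃ = {0,4,2}
X∖A={5,3,1}, int(X∖A)={1}, hence cl(A)={0,5,4,2,3}
∂A: remove int from cl → {5,3}

{5,3}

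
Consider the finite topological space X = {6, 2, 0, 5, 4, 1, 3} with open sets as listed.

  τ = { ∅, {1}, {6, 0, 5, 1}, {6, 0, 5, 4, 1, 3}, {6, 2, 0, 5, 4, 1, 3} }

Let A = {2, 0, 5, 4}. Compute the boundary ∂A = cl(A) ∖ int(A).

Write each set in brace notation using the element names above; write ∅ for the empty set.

{6, 2, 0, 5, 4, 3}

U open, U⊆A: ∅. int(A) = ⋃ = ∅
X∖A={6, 1, 3}, int(X∖A)={1}, hence cl(A)={6, 2, 0, 5, 4, 3}
∂A: remove int from cl → {6, 2, 0, 5, 4, 3}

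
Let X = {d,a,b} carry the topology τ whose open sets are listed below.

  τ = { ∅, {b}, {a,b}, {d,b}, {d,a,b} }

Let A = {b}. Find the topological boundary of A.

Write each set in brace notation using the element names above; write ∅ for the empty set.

U open, U⊆A: ∅, {b}. int(A) = ⋃ = {b}
X∖A={d,a}, int(X∖A)=∅, hence cl(A)={d,a,b}
∂A: remove int from cl → {d,a}

{d,a}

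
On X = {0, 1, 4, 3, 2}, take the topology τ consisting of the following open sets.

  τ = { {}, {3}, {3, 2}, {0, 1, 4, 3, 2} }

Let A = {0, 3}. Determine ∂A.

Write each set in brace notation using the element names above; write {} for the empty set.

{0, 1, 4, 2}

U open, U⊆A: {}, {3}. int(A) = ⋃ = {3}
X∖A={1, 4, 2}, int(X∖A)={}, hence cl(A)={0, 1, 4, 3, 2}
∂A: remove int from cl → {0, 1, 4, 2}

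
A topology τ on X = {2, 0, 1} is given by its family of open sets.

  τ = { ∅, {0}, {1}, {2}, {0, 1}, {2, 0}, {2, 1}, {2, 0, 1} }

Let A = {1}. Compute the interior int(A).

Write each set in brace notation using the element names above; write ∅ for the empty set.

U open, U⊆A: ∅, {1}. int(A) = ⋃ = {1}

{1}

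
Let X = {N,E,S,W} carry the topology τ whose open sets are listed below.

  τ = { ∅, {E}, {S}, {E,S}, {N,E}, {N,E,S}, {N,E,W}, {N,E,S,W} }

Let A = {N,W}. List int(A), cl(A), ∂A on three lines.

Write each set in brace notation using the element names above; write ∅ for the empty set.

opens ⊆ A: ∅; union → int = ∅
complement {E,S}; its interior {E,S}; cl(A) = X∖{E,S} = {N,W}
boundary = {N,W} ∖ ∅ = {N,W}

int(A) = ∅
cl(A)  = {N,W}
∂A     = {N,W}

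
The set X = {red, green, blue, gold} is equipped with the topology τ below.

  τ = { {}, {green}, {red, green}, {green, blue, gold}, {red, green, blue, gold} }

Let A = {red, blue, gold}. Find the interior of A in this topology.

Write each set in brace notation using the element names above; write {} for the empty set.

opens ⊆ A: {}; union → int = {}

{}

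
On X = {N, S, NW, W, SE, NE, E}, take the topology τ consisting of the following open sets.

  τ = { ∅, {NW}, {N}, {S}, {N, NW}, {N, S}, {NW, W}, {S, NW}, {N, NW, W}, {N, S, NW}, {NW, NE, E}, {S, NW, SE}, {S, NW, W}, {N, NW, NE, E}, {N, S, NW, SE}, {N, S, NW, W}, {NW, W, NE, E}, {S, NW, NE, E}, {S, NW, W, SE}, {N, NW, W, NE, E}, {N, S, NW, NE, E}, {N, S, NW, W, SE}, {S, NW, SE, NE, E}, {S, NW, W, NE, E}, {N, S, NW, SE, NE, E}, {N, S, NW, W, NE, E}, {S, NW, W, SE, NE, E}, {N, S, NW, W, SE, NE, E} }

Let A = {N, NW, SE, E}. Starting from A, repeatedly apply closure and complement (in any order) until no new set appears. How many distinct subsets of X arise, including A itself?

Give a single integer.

complement {S, W, NE}; its interior {S}; cl(A) = X∖{S} = {N, NW, W, SE, NE, E}
With k = closure, c = complement:
  1. A     = {N, NW, SE, E}
  2. kA    = {N, NW, W, SE, NE, E}
  3. cA    = {S, W, NE}
  4. ckA   = {S}
  5. kcA   = {S, W, SE, NE, E}
  6. kckA  = {S, SE}
  7. ckcA  = {N, NW}
  8. ckckA = {N, NW, W, NE, E}
k, c of each give nothing new

8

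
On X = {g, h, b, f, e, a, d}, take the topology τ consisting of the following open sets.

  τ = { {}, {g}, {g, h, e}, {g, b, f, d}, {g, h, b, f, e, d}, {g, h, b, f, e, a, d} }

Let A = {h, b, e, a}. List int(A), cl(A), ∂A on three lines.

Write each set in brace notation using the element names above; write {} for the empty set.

int(A) = {}
cl(A)  = {h, b, f, e, a, d}
∂A     = {h, b, f, e, a, d}

open subsets of A: {}; so int(A) = {}
closure: X∖int(X∖A) = X∖{g} = {h, b, f, e, a, d}
∂A = {h, b, f, e, a, d} minus {} = {h, b, f, e, a, d}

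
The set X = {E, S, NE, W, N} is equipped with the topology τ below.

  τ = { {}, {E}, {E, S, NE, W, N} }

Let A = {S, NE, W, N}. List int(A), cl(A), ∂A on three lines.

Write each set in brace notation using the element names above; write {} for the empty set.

int(A) = {}
cl(A)  = {S, NE, W, N}
∂A     = {S, NE, W, N}

U open, U⊆A: {}. int(A) = ⋃ = {}
X∖A={E}, int(X∖A)={E}, hence cl(A)={S, NE, W, N}
∂A: remove int from cl → {S, NE, W, N}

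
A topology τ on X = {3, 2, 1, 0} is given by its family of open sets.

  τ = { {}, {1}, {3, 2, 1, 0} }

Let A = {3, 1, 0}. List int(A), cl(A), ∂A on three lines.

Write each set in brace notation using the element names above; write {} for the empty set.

int(A) = {1}
cl(A)  = {3, 2, 1, 0}
∂A     = {3, 2, 0}

opens ⊆ A: {}, {1}; union → int = {1}
complement {2}; its interior {}; cl(A) = X∖{} = {3, 2, 1, 0}
boundary = {3, 2, 1, 0} ∖ {1} = {3, 2, 0}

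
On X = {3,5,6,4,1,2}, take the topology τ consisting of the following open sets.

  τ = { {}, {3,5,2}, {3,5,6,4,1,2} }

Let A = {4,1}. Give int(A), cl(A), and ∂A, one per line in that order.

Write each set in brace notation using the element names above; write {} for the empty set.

int(A) = {}
cl(A)  = {6,4,1}
∂A     = {6,4,1}

opens ⊆ A: {}; union → int = {}
complement {3,5,6,2}; its interior {3,5,2}; cl(A) = X∖{3,5,2} = {6,4,1}
boundary = {6,4,1} ∖ {} = {6,4,1}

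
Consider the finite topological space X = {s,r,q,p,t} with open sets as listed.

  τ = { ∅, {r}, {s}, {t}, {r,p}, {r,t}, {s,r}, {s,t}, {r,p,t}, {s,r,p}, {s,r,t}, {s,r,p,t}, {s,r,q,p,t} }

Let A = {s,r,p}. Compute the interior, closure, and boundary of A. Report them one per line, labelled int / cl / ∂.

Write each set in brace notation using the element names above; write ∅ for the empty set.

int(A) = {s,r,p}
cl(A)  = {s,r,q,p}
∂A     = {q}

U open, U⊆A: ∅, {r}, {s}, {r,p}, {s,r}, {s,r,p}. int(A) = ⋃ = {s,r,p}
X∖A={q,t}, int(X∖A)={t}, hence cl(A)={s,r,q,p}
∂A: remove int from cl → {q}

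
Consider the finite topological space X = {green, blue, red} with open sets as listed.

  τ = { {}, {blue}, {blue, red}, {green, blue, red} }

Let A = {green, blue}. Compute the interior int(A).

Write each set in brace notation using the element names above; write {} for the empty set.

interior: largest open inside A is {blue} (from {}, {blue})

{blue}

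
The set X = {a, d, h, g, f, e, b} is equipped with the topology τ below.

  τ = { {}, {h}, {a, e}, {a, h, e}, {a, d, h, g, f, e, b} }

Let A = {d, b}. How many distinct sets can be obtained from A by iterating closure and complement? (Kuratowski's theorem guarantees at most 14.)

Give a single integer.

6

cl via duality: int({a, h, g, f, e}) = {a, h, e}, so X∖{a, h, e} = {d, g, f, b}
Write k for closure, c for complement:
  1. A     = {d, b}
  2. kA    = {d, g, f, b}
  3. cA    = {a, h, g, f, e}
  4. ckA   = {a, h, e}
  5. kcA   = {a, d, h, g, f, e, b}
  6. ckcA  = {}
applying k or c yields no new set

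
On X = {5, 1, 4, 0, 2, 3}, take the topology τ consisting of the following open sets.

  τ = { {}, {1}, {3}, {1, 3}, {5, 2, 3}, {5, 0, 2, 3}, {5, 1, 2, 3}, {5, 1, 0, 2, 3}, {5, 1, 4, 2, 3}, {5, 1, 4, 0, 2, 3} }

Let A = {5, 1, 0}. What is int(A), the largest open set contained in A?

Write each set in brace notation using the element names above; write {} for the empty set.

opens ⊆ A: {}, {1}; union → int = {1}

{1}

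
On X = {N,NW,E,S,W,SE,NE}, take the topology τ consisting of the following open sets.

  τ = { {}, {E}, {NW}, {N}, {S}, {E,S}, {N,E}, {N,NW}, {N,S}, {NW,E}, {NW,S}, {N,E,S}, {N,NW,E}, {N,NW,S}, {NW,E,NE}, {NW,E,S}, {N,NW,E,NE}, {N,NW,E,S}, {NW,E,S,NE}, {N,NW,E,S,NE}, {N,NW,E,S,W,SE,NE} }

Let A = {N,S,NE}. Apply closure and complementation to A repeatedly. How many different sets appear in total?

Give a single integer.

8

X∖A={NW,E,W,SE}, int(X∖A)={NW,E}, hence cl(A)={N,S,W,SE,NE}
Orbit (k=closure, c=complement):
  1. A     = {N,S,NE}
  2. kA    = {N,S,W,SE,NE}
  3. cA    = {NW,E,W,SE}
  4. ckA   = {NW,E}
  5. kcA   = {NW,E,W,SE,NE}
  6. ckcA  = {N,S}
  7. kckcA = {N,S,W,SE}
  8. ckckcA = {NW,E,NE}
(closed under both — stop)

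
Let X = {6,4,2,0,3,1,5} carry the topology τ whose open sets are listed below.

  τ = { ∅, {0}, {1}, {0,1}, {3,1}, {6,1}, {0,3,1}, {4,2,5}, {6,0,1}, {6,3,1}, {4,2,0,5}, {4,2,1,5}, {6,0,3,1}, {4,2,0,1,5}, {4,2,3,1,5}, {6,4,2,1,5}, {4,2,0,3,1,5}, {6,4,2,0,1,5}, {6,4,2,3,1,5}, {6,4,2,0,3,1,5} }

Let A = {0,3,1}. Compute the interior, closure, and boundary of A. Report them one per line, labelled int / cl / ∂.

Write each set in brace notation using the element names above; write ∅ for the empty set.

opens ⊆ A: ∅, {0}, {1}, {3,1}, {0,1}, {0,3,1}; union → int = {0,3,1}
complement {6,4,2,5}; its interior {4,2,5}; cl(A) = X∖{4,2,5} = {6,0,3,1}
boundary = {6,0,3,1} ∖ {0,3,1} = {6}

int(A) = {0,3,1}
cl(A)  = {6,0,3,1}
∂A     = {6}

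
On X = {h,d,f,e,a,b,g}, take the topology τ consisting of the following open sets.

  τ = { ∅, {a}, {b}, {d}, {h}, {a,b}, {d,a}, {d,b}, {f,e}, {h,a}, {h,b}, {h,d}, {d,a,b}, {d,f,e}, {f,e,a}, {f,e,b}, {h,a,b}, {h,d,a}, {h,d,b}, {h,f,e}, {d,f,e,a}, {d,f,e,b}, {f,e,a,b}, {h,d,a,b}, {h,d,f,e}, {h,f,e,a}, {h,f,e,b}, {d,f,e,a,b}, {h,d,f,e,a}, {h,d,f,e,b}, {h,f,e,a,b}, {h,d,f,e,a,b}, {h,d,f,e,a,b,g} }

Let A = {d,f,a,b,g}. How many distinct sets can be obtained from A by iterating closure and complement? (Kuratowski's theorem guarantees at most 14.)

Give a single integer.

closure: X∖int(X∖A) = X∖{h} = {d,f,e,a,b,g}
Let k=closure and c=complement:
  1. A     = {d,f,a,b,g}
  2. kA    = {d,f,e,a,b,g}
  3. cA    = {h,e}
  4. ckA   = {h}
  5. kcA   = {h,f,e,g}
  6. kckA  = {h,g}
  7. ckcA  = {d,a,b}
  8. ckckA = {d,f,e,a,b}
  9. kckcA = {d,a,b,g}
  10. ckckcA = {h,f,e}
— saturated at 10

10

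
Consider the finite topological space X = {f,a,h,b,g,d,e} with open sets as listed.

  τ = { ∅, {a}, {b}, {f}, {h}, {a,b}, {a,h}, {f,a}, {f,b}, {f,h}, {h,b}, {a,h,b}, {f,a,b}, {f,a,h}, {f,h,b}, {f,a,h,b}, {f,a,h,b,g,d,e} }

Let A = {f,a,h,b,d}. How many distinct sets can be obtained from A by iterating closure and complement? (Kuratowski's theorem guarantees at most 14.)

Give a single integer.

X∖A={g,e}, int(X∖A)=∅, hence cl(A)={f,a,h,b,g,d,e}
Orbit (k=closure, c=complement):
  1. A     = {f,a,h,b,d}
  2. kA    = {f,a,h,b,g,d,e}
  3. cA    = {g,e}
  4. ckA   = ∅
  5. kcA   = {g,d,e}
  6. ckcA  = {f,a,h,b}
(closed under both — stop)

6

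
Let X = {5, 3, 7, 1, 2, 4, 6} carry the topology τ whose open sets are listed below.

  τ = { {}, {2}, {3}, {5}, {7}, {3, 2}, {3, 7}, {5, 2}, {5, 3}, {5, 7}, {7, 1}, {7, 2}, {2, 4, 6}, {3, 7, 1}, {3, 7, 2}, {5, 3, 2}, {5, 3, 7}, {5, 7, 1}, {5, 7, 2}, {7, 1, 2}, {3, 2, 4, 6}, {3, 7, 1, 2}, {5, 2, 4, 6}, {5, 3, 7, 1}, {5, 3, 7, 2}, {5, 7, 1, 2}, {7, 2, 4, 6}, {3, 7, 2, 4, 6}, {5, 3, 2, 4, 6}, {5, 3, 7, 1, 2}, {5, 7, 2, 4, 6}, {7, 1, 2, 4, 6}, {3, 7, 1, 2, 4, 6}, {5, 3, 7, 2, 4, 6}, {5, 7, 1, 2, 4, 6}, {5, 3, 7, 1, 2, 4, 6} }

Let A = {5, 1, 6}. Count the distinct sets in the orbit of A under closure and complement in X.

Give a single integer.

6

X∖A={3, 7, 2, 4}, int(X∖A)={3, 7, 2}, hence cl(A)={5, 1, 4, 6}
Orbit (k=closure, c=complement):
  1. A     = {5, 1, 6}
  2. kA    = {5, 1, 4, 6}
  3. cA    = {3, 7, 2, 4}
  4. ckA   = {3, 7, 2}
  5. kcA   = {3, 7, 1, 2, 4, 6}
  6. ckcA  = {5}
(closed under both — stop)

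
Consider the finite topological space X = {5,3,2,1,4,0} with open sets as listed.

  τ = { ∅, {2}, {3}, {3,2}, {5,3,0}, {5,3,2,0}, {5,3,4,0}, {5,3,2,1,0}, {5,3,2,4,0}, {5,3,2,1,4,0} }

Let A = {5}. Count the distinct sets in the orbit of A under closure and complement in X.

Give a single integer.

complement {3,2,1,4,0}; its interior {3,2}; cl(A) = X∖{3,2} = {5,1,4,0}
With k = closure, c = complement:
  1. A     = {5}
  2. kA    = {5,1,4,0}
  3. cA    = {3,2,1,4,0}
  4. ckA   = {3,2}
  5. kcA   = {5,3,2,1,4,0}
  6. ckcA  = ∅
k, c of each give nothing new

6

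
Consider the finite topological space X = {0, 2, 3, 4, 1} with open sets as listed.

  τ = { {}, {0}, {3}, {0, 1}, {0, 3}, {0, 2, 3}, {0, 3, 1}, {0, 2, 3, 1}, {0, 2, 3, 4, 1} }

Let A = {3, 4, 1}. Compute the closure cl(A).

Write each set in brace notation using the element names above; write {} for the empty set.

cl via duality: int({0, 2}) = {0}, so X∖{0} = {2, 3, 4, 1}

{2, 3, 4, 1}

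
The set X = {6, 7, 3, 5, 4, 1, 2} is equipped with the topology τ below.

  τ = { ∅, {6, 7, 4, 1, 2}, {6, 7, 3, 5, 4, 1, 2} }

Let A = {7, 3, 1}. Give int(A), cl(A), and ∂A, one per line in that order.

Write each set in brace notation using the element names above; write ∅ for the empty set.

open subsets of A: ∅; so int(A) = ∅
closure: X∖int(X∖A) = X∖∅ = {6, 7, 3, 5, 4, 1, 2}
∂A = {6, 7, 3, 5, 4, 1, 2} minus ∅ = {6, 7, 3, 5, 4, 1, 2}

int(A) = ∅
cl(A)  = {6, 7, 3, 5, 4, 1, 2}
∂A     = {6, 7, 3, 5, 4, 1, 2}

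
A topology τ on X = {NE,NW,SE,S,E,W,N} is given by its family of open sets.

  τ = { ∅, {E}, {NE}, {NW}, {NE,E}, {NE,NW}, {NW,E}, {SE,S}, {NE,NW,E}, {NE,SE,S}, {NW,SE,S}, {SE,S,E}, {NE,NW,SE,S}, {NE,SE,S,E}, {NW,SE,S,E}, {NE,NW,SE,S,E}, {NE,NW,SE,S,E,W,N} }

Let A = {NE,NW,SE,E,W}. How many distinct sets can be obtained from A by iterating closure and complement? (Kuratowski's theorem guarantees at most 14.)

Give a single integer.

X∖A={S,N}, int(X∖A)=∅, hence cl(A)={NE,NW,SE,S,E,W,N}
Orbit (k=closure, c=complement):
  1. A     = {NE,NW,SE,E,W}
  2. kA    = {NE,NW,SE,S,E,W,N}
  3. cA    = {S,N}
  4. ckA   = ∅
  5. kcA   = {SE,S,W,N}
  6. ckcA  = {NE,NW,E}
  7. kckcA = {NE,NW,E,W,N}
  8. ckckcA = {SE,S}
(closed under both — stop)

8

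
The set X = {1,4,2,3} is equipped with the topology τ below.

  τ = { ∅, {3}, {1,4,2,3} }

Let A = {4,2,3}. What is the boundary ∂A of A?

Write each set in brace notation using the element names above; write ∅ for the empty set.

{1,4,2}

U open, U⊆A: ∅, {3}. int(A) = ⋃ = {3}
X∖A={1}, int(X∖A)=∅, hence cl(A)={1,4,2,3}
∂A: remove int from cl → {1,4,2}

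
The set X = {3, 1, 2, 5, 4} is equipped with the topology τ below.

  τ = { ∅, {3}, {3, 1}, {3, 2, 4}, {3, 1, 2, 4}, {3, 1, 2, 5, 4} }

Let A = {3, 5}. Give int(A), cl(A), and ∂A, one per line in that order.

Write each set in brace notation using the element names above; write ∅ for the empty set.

int(A) = {3}
cl(A)  = {3, 1, 2, 5, 4}
∂A     = {1, 2, 5, 4}

U open, U⊆A: ∅, {3}. int(A) = ⋃ = {3}
X∖A={1, 2, 4}, int(X∖A)=∅, hence cl(A)={3, 1, 2, 5, 4}
∂A: remove int from cl → {1, 2, 5, 4}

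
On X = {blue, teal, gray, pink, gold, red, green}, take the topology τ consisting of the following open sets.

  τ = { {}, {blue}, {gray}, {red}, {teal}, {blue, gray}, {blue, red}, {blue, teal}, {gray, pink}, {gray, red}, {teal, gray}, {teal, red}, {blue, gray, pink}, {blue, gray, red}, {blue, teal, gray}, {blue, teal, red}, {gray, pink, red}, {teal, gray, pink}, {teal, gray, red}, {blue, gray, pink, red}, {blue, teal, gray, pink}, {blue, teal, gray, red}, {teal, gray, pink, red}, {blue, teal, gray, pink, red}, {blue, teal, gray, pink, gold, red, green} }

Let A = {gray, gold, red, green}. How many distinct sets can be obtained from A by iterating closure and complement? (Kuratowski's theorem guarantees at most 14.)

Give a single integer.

closure: X∖int(X∖A) = X∖{blue, teal} = {gray, pink, gold, red, green}
Let k=closure and c=complement:
  1. A     = {gray, gold, red, green}
  2. kA    = {gray, pink, gold, red, green}
  3. cA    = {blue, teal, pink}
  4. ckA   = {blue, teal}
  5. kcA   = {blue, teal, pink, gold, green}
  6. kckA  = {blue, teal, gold, green}
  7. ckcA  = {gray, red}
  8. ckckA = {gray, pink, red}
— saturated at 8

8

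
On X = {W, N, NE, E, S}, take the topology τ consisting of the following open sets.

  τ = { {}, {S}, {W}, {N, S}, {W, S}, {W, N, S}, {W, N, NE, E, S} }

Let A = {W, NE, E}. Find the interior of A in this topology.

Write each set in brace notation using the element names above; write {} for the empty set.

open subsets of A: {}, {W}; so int(A) = {W}

{W}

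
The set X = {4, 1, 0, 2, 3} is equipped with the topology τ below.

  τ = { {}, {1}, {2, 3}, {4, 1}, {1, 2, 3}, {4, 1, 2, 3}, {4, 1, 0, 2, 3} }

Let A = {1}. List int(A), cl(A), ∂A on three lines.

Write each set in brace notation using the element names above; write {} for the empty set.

int(A) = {1}
cl(A)  = {4, 1, 0}
∂A     = {4, 0}

interior: largest open inside A is {1} (from {}, {1})
cl via duality: int({4, 0, 2, 3}) = {2, 3}, so X∖{2, 3} = {4, 1, 0}
cl∖int = {4, 0}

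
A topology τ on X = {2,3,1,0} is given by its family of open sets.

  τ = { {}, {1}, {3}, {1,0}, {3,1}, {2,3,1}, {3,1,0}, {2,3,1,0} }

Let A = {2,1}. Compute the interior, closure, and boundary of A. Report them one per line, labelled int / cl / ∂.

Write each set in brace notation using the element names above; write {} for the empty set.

int(A) = {1}
cl(A)  = {2,1,0}
∂A     = {2,0}

U open, U⊆A: {}, {1}. int(A) = ⋃ = {1}
X∖A={3,0}, int(X∖A)={3}, hence cl(A)={2,1,0}
∂A: remove int from cl → {2,0}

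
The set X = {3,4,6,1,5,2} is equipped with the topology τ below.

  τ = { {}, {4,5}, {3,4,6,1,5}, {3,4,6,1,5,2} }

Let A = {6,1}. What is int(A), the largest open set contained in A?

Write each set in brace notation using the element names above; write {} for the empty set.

open subsets of A: {}; so int(A) = {}

{}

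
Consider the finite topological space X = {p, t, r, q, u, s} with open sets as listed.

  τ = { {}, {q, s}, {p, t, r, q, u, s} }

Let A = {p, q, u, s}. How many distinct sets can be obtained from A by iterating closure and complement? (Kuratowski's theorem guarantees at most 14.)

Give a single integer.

X∖A={t, r}, int(X∖A)={}, hence cl(A)={p, t, r, q, u, s}
Orbit (k=closure, c=complement):
  1. A     = {p, q, u, s}
  2. kA    = {p, t, r, q, u, s}
  3. cA    = {t, r}
  4. ckA   = {}
  5. kcA   = {p, t, r, u}
  6. ckcA  = {q, s}
(closed under both — stop)

6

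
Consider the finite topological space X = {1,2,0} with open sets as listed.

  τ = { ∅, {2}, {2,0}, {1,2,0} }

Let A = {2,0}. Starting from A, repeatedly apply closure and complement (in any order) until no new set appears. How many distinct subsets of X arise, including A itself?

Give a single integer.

complement {1}; its interior ∅; cl(A) = X∖∅ = {1,2,0}
With k = closure, c = complement:
  1. A     = {2,0}
  2. kA    = {1,2,0}
  3. cA    = {1}
  4. ckA   = ∅
k, c of each give nothing new

4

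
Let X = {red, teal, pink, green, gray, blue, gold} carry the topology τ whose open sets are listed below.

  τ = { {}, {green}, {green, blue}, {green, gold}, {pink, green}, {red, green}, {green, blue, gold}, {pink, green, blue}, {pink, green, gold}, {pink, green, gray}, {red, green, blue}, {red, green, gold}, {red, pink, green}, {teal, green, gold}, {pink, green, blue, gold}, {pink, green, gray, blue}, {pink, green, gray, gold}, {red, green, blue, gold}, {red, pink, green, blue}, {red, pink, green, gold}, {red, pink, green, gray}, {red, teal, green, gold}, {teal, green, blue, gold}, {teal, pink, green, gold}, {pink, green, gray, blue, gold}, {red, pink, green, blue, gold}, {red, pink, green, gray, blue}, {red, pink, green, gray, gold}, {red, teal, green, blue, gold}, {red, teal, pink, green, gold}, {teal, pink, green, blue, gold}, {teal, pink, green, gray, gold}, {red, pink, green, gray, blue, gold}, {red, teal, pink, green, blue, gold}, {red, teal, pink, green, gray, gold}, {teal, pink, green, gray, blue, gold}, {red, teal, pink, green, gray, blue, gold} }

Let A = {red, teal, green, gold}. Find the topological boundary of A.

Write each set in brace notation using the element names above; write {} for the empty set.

{pink, gray, blue}

U open, U⊆A: {}, {green}, {green, gold}, {red, green}, {red, green, gold}, {teal, green, gold}, {red, teal, green, gold}. int(A) = ⋃ = {red, teal, green, gold}
X∖A={pink, gray, blue}, int(X∖A)={}, hence cl(A)={red, teal, pink, green, gray, blue, gold}
∂A: remove int from cl → {pink, gray, blue}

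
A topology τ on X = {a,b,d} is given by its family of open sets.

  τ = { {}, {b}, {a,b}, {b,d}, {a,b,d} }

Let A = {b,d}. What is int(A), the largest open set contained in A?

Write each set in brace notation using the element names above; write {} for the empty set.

{b,d}

interior: largest open inside A is {b,d} (from {}, {b}, {b,d})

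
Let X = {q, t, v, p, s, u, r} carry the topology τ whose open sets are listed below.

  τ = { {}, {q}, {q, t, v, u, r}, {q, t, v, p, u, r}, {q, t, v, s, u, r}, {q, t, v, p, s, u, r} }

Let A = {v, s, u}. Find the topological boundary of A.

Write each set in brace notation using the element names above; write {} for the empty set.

opens ⊆ A: {}; union → int = {}
complement {q, t, p, r}; its interior {q}; cl(A) = X∖{q} = {t, v, p, s, u, r}
boundary = {t, v, p, s, u, r} ∖ {} = {t, v, p, s, u, r}

{t, v, p, s, u, r}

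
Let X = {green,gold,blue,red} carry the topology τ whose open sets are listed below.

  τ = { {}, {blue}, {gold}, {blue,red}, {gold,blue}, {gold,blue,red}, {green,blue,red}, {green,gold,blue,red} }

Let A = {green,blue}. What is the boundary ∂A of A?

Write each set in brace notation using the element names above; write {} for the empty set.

{green,red}

U open, U⊆A: {}, {blue}. int(A) = ⋃ = {blue}
X∖A={gold,red}, int(X∖A)={gold}, hence cl(A)={green,blue,red}
∂A: remove int from cl → {green,red}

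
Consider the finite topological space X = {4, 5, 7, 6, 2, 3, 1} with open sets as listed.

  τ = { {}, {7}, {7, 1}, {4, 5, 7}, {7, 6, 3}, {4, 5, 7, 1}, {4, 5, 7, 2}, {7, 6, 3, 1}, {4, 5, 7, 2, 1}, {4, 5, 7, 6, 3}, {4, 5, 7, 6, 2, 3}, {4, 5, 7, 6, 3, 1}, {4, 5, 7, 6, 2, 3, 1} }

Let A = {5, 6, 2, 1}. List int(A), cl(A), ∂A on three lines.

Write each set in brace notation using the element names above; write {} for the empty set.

opens ⊆ A: {}; union → int = {}
complement {4, 7, 3}; its interior {7}; cl(A) = X∖{7} = {4, 5, 6, 2, 3, 1}
boundary = {4, 5, 6, 2, 3, 1} ∖ {} = {4, 5, 6, 2, 3, 1}

int(A) = {}
cl(A)  = {4, 5, 6, 2, 3, 1}
∂A     = {4, 5, 6, 2, 3, 1}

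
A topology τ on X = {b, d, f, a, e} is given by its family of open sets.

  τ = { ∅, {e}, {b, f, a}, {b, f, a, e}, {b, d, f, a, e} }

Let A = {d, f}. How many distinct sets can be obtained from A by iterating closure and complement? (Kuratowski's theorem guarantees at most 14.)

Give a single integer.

complement {b, a, e}; its interior {e}; cl(A) = X∖{e} = {b, d, f, a}
With k = closure, c = complement:
  1. A     = {d, f}
  2. kA    = {b, d, f, a}
  3. cA    = {b, a, e}
  4. ckA   = {e}
  5. kcA   = {b, d, f, a, e}
  6. kckA  = {d, e}
  7. ckcA  = ∅
  8. ckckA = {b, f, a}
k, c of each give nothing new

8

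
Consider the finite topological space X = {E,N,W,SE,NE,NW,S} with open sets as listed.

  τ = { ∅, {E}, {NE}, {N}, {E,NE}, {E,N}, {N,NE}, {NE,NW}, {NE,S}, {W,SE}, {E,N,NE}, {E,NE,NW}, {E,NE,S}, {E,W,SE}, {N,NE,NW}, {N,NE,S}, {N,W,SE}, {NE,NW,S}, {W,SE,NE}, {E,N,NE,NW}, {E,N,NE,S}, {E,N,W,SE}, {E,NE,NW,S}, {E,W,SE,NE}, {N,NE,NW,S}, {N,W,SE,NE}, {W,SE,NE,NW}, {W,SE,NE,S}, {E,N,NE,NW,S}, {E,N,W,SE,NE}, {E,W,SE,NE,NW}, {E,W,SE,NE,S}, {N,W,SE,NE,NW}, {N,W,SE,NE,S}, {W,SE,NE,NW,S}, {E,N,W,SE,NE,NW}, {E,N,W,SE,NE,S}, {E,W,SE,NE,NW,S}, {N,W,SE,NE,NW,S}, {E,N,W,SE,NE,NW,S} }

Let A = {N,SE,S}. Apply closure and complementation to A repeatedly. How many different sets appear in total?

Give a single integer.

complement {E,W,NE,NW}; its interior {E,NE,NW}; cl(A) = X∖{E,NE,NW} = {N,W,SE,S}
With k = closure, c = complement:
  1. A     = {N,SE,S}
  2. kA    = {N,W,SE,S}
  3. cA    = {E,W,NE,NW}
  4. ckA   = {E,NE,NW}
  5. kcA   = {E,W,SE,NE,NW,S}
  6. kckA  = {E,NE,NW,S}
  7. ckcA  = {N}
  8. ckckA = {N,W,SE}
k, c of each give nothing new

8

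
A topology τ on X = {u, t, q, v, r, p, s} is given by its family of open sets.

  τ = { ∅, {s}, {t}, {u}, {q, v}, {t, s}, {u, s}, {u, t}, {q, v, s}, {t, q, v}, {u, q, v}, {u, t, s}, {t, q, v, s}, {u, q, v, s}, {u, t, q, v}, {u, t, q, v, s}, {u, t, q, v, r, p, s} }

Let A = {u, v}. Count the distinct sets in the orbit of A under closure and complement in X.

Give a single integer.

10

X∖A={t, q, r, p, s}, int(X∖A)={t, s}, hence cl(A)={u, q, v, r, p}
Orbit (k=closure, c=complement):
  1. A     = {u, v}
  2. kA    = {u, q, v, r, p}
  3. cA    = {t, q, r, p, s}
  4. ckA   = {t, s}
  5. kcA   = {t, q, v, r, p, s}
  6. kckA  = {t, r, p, s}
  7. ckcA  = {u}
  8. ckckA = {u, q, v}
  9. kckcA = {u, r, p}
  10. ckckcA = {t, q, v, s}
(closed under both — stop)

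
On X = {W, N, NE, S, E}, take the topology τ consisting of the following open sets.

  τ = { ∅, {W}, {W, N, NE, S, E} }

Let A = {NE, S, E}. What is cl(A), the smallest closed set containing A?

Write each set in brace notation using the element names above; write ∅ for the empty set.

X∖A={W, N}, int(X∖A)={W}, hence cl(A)={N, NE, S, E}

{N, NE, S, E}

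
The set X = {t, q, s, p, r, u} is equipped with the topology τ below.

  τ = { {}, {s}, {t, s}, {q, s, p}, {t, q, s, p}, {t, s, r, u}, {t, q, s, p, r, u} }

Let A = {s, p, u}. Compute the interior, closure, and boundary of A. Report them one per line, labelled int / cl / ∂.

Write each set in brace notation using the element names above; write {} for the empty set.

open subsets of A: {}, {s}; so int(A) = {s}
closure: X∖int(X∖A) = X∖{} = {t, q, s, p, r, u}
∂A = {t, q, s, p, r, u} minus {s} = {t, q, p, r, u}

int(A) = {s}
cl(A)  = {t, q, s, p, r, u}
∂A     = {t, q, p, r, u}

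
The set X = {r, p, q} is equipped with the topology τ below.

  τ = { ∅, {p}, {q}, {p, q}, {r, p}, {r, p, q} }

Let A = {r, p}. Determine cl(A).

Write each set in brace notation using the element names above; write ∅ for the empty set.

{r, p}

complement {q}; its interior {q}; cl(A) = X∖{q} = {r, p}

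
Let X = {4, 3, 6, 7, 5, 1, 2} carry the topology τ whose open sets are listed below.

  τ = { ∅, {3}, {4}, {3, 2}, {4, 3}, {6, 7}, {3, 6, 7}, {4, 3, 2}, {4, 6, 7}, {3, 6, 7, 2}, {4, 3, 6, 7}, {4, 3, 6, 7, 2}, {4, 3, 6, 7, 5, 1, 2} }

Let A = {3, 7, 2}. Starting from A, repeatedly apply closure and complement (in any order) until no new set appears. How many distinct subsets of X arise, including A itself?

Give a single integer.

closure: X∖int(X∖A) = X∖{4} = {3, 6, 7, 5, 1, 2}
Let k=closure and c=complement:
  1. A     = {3, 7, 2}
  2. kA    = {3, 6, 7, 5, 1, 2}
  3. cA    = {4, 6, 5, 1}
  4. ckA   = {4}
  5. kcA   = {4, 6, 7, 5, 1}
  6. kckA  = {4, 5, 1}
  7. ckcA  = {3, 2}
  8. ckckA = {3, 6, 7, 2}
  9. kckcA = {3, 5, 1, 2}
  10. ckckcA = {4, 6, 7}
— saturated at 10

10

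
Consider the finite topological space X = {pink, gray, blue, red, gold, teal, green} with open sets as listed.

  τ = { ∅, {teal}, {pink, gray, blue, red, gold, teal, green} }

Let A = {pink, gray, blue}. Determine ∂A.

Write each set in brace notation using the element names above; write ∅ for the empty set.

{pink, gray, blue, red, gold, green}

interior: largest open inside A is ∅ (from ∅)
cl via duality: int({red, gold, teal, green}) = {teal}, so X∖{teal} = {pink, gray, blue, red, gold, green}
cl∖int = {pink, gray, blue, red, gold, green}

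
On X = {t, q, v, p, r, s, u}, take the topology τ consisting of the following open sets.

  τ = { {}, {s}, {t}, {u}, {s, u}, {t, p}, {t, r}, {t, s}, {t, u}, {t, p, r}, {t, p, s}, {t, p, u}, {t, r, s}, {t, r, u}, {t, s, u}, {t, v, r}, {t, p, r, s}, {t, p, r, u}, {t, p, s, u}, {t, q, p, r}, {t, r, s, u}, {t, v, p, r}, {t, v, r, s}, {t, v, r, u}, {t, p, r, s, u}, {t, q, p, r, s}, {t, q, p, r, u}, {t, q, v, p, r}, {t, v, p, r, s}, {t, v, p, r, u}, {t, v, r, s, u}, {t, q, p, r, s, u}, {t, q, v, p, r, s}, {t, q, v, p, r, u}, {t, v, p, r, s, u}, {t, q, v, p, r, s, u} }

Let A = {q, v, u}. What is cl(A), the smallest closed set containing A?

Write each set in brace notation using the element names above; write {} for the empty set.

closure: X∖int(X∖A) = X∖{t, p, r, s} = {q, v, u}

{q, v, u}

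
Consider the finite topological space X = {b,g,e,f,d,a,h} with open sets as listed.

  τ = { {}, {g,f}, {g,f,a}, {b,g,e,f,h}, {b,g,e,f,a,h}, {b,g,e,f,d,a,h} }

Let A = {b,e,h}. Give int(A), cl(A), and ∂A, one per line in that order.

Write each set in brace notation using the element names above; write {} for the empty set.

int(A) = {}
cl(A)  = {b,e,d,h}
∂A     = {b,e,d,h}

interior: largest open inside A is {} (from {})
cl via duality: int({g,f,d,a}) = {g,f,a}, so X∖{g,f,a} = {b,e,d,h}
cl∖int = {b,e,d,h}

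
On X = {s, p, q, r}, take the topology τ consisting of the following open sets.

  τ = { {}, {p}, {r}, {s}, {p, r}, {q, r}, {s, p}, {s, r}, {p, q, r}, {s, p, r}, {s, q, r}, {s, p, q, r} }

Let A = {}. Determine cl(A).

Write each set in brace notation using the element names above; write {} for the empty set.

cl via duality: int({s, p, q, r}) = {s, p, q, r}, so X∖{s, p, q, r} = {}

{}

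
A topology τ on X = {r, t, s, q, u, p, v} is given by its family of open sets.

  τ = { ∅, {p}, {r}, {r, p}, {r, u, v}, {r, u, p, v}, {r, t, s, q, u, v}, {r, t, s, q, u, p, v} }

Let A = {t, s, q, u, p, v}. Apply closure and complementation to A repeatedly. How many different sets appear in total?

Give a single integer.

4

closure: X∖int(X∖A) = X∖{r} = {t, s, q, u, p, v}
Let k=closure and c=complement:
  1. A     = {t, s, q, u, p, v}
  2. cA    = {r}
  3. kcA   = {r, t, s, q, u, v}
  4. ckcA  = {p}
— saturated at 4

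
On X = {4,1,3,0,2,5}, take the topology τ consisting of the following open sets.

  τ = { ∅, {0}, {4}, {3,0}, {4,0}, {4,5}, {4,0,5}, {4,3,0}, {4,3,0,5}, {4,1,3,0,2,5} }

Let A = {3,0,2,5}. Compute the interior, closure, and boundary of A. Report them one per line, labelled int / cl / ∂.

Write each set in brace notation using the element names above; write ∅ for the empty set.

int(A) = {3,0}
cl(A)  = {1,3,0,2,5}
∂A     = {1,2,5}

open subsets of A: ∅, {0}, {3,0}; so int(A) = {3,0}
closure: X∖int(X∖A) = X∖{4} = {1,3,0,2,5}
∂A = {1,3,0,2,5} minus {3,0} = {1,2,5}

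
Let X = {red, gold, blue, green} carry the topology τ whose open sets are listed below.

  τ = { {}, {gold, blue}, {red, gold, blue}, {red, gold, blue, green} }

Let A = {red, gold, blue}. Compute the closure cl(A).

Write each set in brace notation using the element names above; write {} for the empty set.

complement {green}; its interior {}; cl(A) = X∖{} = {red, gold, blue, green}

{red, gold, blue, green}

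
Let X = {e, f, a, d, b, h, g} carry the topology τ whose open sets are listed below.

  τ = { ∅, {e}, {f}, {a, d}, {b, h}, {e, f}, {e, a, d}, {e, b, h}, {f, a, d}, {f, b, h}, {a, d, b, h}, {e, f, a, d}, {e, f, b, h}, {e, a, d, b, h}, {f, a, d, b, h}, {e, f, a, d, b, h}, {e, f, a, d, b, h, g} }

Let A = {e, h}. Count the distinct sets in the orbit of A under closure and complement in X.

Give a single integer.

10

cl via duality: int({f, a, d, b, g}) = {f, a, d}, so X∖{f, a, d} = {e, b, h, g}
Write k for closure, c for complement:
  1. A     = {e, h}
  2. kA    = {e, b, h, g}
  3. cA    = {f, a, d, b, g}
  4. ckA   = {f, a, d}
  5. kcA   = {f, a, d, b, h, g}
  6. kckA  = {f, a, d, g}
  7. ckcA  = {e}
  8. ckckA = {e, b, h}
  9. kckcA = {e, g}
  10. ckckcA = {f, a, d, b, h}
applying k or c yields no new set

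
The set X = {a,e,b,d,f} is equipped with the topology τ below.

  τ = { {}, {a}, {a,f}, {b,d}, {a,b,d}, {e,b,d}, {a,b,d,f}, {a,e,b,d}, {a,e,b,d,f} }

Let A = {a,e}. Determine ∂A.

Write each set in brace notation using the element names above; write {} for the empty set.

interior: largest open inside A is {a} (from {}, {a})
cl via duality: int({b,d,f}) = {b,d}, so X∖{b,d} = {a,e,f}
cl∖int = {e,f}

{e,f}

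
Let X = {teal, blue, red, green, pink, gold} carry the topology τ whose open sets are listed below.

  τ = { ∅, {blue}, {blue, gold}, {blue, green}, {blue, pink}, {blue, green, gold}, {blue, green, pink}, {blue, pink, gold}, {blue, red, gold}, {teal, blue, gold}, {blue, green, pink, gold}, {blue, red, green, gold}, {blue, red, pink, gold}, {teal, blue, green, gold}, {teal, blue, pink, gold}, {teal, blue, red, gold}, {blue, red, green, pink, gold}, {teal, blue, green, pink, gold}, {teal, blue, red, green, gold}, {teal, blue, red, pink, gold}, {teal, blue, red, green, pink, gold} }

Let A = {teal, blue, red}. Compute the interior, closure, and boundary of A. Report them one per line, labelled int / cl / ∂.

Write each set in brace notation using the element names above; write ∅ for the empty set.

int(A) = {blue}
cl(A)  = {teal, blue, red, green, pink, gold}
∂A     = {teal, red, green, pink, gold}

opens ⊆ A: ∅, {blue}; union → int = {blue}
complement {green, pink, gold}; its interior ∅; cl(A) = X∖∅ = {teal, blue, red, green, pink, gold}
boundary = {teal, blue, red, green, pink, gold} ∖ {blue} = {teal, red, green, pink, gold}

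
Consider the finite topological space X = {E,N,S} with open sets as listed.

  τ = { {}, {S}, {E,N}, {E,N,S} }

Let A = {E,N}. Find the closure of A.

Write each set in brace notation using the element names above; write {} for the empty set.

{E,N}

closure: X∖int(X∖A) = X∖{S} = {E,N}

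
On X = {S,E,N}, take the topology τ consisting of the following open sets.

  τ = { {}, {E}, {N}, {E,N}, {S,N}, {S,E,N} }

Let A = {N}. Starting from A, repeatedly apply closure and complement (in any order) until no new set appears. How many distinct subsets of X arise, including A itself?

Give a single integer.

4

closure: X∖int(X∖A) = X∖{E} = {S,N}
Let k=closure and c=complement:
  1. A     = {N}
  2. kA    = {S,N}
  3. cA    = {S,E}
  4. ckA   = {E}
— saturated at 4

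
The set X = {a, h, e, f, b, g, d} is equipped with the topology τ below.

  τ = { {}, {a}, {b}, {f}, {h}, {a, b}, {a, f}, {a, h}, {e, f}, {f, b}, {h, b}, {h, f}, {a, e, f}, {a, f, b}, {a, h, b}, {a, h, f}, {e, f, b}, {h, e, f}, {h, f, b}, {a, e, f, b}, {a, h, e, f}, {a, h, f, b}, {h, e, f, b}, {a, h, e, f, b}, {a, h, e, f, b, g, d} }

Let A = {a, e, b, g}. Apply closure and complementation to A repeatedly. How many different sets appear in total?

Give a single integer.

8

cl via duality: int({h, f, d}) = {h, f}, so X∖{h, f} = {a, e, b, g, d}
Write k for closure, c for complement:
  1. A     = {a, e, b, g}
  2. kA    = {a, e, b, g, d}
  3. cA    = {h, f, d}
  4. ckA   = {h, f}
  5. kcA   = {h, e, f, g, d}
  6. ckcA  = {a, b}
  7. kckcA = {a, b, g, d}
  8. ckckcA = {h, e, f}
applying k or c yields no new set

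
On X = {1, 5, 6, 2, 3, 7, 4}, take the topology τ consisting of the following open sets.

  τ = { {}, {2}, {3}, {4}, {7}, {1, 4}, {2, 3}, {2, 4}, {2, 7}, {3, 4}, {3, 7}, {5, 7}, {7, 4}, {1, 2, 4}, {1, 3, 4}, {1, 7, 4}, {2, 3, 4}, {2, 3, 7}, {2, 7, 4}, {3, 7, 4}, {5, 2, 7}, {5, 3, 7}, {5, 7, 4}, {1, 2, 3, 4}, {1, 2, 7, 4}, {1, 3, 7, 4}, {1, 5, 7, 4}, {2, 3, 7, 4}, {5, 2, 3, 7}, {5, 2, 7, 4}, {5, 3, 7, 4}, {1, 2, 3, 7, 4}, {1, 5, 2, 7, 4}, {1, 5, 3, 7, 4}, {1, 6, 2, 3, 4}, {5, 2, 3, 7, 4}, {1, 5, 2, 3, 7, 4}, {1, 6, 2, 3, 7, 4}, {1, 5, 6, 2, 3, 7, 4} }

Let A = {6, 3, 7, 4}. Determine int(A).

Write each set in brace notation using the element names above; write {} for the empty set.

{3, 7, 4}

U open, U⊆A: {}, {4}, {7}, {3}, {3, 4}, {3, 7}, {7, 4}, {3, 7, 4}. int(A) = ⋃ = {3, 7, 4}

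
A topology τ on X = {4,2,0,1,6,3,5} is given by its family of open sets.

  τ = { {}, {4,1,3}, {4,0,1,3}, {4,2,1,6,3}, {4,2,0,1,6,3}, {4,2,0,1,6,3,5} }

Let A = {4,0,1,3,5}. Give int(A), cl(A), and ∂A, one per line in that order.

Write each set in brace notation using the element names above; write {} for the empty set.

open subsets of A: {}, {4,1,3}, {4,0,1,3}; so int(A) = {4,0,1,3}
closure: X∖int(X∖A) = X∖{} = {4,2,0,1,6,3,5}
∂A = {4,2,0,1,6,3,5} minus {4,0,1,3} = {2,6,5}

int(A) = {4,0,1,3}
cl(A)  = {4,2,0,1,6,3,5}
∂A     = {2,6,5}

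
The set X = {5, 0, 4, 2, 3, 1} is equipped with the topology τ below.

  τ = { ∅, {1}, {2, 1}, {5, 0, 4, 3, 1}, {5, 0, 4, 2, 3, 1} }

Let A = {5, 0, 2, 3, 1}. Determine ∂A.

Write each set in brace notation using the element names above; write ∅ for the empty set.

opens ⊆ A: ∅, {1}, {2, 1}; union → int = {2, 1}
complement {4}; its interior ∅; cl(A) = X∖∅ = {5, 0, 4, 2, 3, 1}
boundary = {5, 0, 4, 2, 3, 1} ∖ {2, 1} = {5, 0, 4, 3}

{5, 0, 4, 3}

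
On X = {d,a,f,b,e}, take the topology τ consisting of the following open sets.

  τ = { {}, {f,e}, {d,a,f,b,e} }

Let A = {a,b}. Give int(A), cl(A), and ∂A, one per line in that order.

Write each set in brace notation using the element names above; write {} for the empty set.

U open, U⊆A: {}. int(A) = ⋃ = {}
X∖A={d,f,e}, int(X∖A)={f,e}, hence cl(A)={d,a,b}
∂A: remove int from cl → {d,a,b}

int(A) = {}
cl(A)  = {d,a,b}
∂A     = {d,a,b}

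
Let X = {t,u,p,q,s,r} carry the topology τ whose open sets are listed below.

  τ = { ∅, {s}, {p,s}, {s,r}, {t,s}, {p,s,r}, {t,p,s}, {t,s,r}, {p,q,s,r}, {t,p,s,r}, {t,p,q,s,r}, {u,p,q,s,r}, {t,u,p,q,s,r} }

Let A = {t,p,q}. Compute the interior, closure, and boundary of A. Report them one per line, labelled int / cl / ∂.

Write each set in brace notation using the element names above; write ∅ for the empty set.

interior: largest open inside A is ∅ (from ∅)
cl via duality: int({u,s,r}) = {s,r}, so X∖{s,r} = {t,u,p,q}
cl∖int = {t,u,p,q}

int(A) = ∅
cl(A)  = {t,u,p,q}
∂A     = {t,u,p,q}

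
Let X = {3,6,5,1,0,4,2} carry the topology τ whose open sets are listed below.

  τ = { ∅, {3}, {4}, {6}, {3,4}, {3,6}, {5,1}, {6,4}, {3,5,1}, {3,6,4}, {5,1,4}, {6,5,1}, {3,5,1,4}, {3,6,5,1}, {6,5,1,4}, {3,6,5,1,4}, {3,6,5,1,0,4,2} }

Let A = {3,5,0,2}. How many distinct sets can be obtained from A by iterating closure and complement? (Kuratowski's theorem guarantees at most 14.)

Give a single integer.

10

X∖A={6,1,4}, int(X∖A)={6,4}, hence cl(A)={3,5,1,0,2}
Orbit (k=closure, c=complement):
  1. A     = {3,5,0,2}
  2. kA    = {3,5,1,0,2}
  3. cA    = {6,1,4}
  4. ckA   = {6,4}
  5. kcA   = {6,5,1,0,4,2}
  6. kckA  = {6,0,4,2}
  7. ckcA  = {3}
  8. ckckA = {3,5,1}
  9. kckcA = {3,0,2}
  10. ckckcA = {6,5,1,4}
(closed under both — stop)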